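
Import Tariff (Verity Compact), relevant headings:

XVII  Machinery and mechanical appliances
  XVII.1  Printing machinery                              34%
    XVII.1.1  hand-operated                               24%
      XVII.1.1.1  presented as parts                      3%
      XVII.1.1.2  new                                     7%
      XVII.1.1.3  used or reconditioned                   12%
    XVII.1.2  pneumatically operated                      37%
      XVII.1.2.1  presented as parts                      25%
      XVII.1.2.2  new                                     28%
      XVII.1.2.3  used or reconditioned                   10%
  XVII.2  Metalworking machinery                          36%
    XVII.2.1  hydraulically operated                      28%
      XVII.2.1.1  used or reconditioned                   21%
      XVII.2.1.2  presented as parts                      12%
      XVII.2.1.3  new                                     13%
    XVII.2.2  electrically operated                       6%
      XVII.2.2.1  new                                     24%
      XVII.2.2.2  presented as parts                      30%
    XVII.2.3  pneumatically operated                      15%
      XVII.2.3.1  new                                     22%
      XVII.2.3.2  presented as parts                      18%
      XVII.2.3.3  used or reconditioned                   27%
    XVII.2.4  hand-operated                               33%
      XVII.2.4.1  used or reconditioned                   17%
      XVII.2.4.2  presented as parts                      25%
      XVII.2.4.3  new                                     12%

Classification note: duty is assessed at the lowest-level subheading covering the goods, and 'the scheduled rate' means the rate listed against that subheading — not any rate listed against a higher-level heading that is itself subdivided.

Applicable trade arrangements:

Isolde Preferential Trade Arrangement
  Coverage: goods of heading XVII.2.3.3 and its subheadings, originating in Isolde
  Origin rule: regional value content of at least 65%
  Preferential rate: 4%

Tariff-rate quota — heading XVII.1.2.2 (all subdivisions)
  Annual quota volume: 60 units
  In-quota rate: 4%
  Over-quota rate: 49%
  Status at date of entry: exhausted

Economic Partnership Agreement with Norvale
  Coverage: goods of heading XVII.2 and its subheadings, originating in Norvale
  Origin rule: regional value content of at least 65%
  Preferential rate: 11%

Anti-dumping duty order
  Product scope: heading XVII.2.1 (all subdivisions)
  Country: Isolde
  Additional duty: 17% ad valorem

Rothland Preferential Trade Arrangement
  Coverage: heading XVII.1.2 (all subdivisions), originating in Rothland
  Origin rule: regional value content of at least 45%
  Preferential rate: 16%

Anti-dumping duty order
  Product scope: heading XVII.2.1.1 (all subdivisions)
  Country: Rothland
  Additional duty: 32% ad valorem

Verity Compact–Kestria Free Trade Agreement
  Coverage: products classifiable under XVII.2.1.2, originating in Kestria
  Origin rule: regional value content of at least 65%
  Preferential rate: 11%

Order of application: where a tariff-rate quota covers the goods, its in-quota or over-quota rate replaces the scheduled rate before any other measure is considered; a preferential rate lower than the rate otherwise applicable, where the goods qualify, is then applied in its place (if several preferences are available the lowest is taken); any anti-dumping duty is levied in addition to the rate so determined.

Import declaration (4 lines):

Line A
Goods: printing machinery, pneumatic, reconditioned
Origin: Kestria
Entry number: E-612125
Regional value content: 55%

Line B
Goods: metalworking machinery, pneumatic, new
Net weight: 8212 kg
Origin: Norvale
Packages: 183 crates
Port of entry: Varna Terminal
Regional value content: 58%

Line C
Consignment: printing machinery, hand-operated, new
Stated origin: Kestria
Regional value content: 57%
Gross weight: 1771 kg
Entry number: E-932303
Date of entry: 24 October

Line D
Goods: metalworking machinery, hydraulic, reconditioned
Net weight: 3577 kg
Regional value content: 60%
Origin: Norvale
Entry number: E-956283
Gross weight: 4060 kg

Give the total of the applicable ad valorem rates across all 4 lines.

Line A: printing → XVII.1; pneumatic → XVII.1.2; reconditioned → XVII.1.2.3. Scheduled 10%. Kestria agreement on XVII.2.1.2: XVII.1.2.3 not covered. → 10%.
Line B: metalworking → XVII.2; pneumatic → XVII.2.3; new → XVII.2.3.1. Scheduled 22%. Norvale agreement on XVII.2: RVC < 65%. → 22%.
Line C: printing → XVII.1; hand-operated → XVII.1.1; new → XVII.1.1.2. Scheduled 7%. Kestria agreement on XVII.2.1.2: XVII.1.1.2 not covered. → 7%.
Line D: metalworking → XVII.2; hydraulic → XVII.2.1; reconditioned → XVII.2.1.1. Scheduled 21%. Norvale agreement on XVII.2: RVC < 65%. → 21%.
Sum: 10% + 22% + 7% + 21% = 60%.

60%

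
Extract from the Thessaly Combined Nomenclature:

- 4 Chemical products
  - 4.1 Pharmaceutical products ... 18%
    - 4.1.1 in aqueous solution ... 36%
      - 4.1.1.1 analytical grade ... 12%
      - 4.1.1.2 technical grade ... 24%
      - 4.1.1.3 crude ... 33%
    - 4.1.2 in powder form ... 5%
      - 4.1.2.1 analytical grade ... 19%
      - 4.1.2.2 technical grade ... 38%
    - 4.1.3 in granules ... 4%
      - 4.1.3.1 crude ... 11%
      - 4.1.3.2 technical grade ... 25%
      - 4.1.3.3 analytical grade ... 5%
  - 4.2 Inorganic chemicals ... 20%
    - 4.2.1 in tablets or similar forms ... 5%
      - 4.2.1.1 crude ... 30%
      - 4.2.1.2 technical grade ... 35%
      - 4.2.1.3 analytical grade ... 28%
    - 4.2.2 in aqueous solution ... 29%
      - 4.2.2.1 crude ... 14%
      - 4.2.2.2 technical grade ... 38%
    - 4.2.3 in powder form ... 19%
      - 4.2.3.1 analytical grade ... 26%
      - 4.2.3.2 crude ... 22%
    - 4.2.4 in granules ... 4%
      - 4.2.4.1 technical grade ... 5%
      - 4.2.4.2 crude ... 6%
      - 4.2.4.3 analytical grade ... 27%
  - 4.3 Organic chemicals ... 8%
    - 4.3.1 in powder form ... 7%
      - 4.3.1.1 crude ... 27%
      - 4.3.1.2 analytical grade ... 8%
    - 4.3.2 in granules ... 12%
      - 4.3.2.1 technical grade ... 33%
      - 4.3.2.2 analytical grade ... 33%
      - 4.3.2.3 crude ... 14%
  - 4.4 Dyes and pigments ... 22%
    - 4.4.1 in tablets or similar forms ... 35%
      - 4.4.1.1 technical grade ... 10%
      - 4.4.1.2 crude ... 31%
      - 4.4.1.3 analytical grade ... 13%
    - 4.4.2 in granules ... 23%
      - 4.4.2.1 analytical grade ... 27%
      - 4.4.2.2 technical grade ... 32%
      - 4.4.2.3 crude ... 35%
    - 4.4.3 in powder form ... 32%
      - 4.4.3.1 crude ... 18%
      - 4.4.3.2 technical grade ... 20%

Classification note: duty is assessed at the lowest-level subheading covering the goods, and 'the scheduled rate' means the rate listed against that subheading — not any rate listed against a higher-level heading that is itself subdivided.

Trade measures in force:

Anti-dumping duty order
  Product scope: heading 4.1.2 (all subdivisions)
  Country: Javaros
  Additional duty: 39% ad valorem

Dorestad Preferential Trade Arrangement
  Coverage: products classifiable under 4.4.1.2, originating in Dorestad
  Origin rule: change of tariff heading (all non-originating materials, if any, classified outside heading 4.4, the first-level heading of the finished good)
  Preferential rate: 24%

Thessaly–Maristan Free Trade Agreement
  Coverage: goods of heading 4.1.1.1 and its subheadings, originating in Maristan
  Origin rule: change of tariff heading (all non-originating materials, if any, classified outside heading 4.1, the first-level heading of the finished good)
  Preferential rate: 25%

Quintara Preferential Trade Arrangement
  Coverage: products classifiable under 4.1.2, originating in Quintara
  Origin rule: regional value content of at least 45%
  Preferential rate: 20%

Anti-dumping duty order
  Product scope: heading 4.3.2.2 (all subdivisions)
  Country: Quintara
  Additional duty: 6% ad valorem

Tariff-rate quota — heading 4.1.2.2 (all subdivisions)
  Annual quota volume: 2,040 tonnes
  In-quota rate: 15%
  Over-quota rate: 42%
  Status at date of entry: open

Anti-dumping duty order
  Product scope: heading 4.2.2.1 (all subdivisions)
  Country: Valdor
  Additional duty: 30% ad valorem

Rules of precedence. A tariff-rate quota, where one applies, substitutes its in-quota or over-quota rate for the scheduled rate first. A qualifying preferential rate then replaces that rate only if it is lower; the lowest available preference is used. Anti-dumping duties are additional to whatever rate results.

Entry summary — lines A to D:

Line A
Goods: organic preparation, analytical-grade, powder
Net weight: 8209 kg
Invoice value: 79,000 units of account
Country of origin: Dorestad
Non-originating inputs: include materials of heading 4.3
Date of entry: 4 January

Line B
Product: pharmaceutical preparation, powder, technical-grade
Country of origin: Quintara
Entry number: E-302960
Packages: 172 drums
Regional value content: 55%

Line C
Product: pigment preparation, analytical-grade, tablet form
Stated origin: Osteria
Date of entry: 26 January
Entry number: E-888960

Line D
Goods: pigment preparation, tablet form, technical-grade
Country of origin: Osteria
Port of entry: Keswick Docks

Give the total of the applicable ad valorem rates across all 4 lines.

Line A: organic → 4.3; powder → 4.3.1; analytical-grade → 4.3.1.2. Scheduled 8%. Dorestad agreement on 4.4.1.2: 4.3.1.2 not covered. → 8%.
Line B: pharmaceutical → 4.1; powder → 4.1.2; technical-grade → 4.1.2.2. Scheduled 38%. quota on 4.1.2.2 open → in-quota 15%; Quintara agreement on 4.1.2: RVC ≥ 45% → 20% available; preference 20% not lower than 15% → no reduction. → 15%.
Line C: pigment → 4.4; tablet form → 4.4.1; analytical-grade → 4.4.1.3. Scheduled 13%. No special measure applies. → 13%.
Line D: pigment → 4.4; tablet form → 4.4.1; technical-grade → 4.4.1.1. Scheduled 10%. No special measure applies. → 10%.
Sum: 8% + 15% + 13% + 10% = 46%.

46%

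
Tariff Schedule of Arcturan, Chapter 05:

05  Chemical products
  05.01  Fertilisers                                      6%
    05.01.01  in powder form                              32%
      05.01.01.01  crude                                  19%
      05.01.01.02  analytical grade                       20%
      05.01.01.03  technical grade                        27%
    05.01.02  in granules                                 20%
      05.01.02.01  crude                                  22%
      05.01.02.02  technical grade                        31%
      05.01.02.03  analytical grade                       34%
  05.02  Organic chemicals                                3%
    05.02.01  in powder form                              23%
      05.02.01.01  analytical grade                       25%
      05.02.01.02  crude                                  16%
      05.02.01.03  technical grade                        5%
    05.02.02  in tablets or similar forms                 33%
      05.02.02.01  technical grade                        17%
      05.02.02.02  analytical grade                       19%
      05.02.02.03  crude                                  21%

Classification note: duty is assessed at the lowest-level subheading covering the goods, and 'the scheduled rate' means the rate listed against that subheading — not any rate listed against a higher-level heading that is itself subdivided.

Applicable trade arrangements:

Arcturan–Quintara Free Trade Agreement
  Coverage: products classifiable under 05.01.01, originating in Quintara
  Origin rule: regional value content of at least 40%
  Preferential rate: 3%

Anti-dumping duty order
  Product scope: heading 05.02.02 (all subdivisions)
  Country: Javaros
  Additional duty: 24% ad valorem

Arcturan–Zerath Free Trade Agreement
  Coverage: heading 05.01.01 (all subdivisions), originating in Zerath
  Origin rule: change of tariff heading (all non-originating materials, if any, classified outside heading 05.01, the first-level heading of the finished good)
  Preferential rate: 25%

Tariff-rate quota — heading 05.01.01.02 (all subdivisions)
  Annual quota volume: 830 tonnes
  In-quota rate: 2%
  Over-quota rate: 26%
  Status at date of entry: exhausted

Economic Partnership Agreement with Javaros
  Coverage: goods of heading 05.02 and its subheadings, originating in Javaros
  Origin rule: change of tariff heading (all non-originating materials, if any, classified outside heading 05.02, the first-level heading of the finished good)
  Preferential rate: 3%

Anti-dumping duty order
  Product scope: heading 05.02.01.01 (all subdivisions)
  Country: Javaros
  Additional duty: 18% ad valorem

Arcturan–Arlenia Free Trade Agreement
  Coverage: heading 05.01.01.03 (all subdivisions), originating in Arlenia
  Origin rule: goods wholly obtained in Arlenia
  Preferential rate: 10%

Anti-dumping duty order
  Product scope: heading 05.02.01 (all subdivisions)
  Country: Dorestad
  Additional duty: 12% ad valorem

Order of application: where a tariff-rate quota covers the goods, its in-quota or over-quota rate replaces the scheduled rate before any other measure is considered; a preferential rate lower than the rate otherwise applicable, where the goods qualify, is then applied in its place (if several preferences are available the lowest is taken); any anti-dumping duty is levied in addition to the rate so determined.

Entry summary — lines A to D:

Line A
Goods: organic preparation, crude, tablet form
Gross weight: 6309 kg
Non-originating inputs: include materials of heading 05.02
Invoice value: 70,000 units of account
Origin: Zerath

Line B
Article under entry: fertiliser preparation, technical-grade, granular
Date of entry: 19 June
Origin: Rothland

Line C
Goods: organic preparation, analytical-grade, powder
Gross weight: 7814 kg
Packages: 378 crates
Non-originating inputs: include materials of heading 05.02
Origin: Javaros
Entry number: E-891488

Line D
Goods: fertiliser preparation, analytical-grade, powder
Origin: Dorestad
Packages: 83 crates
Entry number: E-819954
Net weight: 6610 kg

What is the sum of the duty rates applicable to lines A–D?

Line A: organic → 05.02; tablet form → 05.02.02; crude → 05.02.02.03. Scheduled 21%. Zerath agreement on 05.01.01: 05.02.02.03 not covered. → 21%.
Line B: fertiliser → 05.01; granular → 05.01.02; technical-grade → 05.01.02.02. Scheduled 31%. No special measure applies. → 31%.
Line C: organic → 05.02; powder → 05.02.01; analytical-grade → 05.02.01.01. Scheduled 25%. Javaros agreement on 05.02: CTH not met; anti-dumping (Javaros, 05.02.01.01): +18%; total 25% + 18% = 43%. → 43%.
Line D: fertiliser → 05.01; powder → 05.01.01; analytical-grade → 05.01.01.02. Scheduled 20%. quota on 05.01.01.02 exhausted → over-quota 26%. → 26%.
Sum: 21% + 31% + 43% + 26% = 121%.

121%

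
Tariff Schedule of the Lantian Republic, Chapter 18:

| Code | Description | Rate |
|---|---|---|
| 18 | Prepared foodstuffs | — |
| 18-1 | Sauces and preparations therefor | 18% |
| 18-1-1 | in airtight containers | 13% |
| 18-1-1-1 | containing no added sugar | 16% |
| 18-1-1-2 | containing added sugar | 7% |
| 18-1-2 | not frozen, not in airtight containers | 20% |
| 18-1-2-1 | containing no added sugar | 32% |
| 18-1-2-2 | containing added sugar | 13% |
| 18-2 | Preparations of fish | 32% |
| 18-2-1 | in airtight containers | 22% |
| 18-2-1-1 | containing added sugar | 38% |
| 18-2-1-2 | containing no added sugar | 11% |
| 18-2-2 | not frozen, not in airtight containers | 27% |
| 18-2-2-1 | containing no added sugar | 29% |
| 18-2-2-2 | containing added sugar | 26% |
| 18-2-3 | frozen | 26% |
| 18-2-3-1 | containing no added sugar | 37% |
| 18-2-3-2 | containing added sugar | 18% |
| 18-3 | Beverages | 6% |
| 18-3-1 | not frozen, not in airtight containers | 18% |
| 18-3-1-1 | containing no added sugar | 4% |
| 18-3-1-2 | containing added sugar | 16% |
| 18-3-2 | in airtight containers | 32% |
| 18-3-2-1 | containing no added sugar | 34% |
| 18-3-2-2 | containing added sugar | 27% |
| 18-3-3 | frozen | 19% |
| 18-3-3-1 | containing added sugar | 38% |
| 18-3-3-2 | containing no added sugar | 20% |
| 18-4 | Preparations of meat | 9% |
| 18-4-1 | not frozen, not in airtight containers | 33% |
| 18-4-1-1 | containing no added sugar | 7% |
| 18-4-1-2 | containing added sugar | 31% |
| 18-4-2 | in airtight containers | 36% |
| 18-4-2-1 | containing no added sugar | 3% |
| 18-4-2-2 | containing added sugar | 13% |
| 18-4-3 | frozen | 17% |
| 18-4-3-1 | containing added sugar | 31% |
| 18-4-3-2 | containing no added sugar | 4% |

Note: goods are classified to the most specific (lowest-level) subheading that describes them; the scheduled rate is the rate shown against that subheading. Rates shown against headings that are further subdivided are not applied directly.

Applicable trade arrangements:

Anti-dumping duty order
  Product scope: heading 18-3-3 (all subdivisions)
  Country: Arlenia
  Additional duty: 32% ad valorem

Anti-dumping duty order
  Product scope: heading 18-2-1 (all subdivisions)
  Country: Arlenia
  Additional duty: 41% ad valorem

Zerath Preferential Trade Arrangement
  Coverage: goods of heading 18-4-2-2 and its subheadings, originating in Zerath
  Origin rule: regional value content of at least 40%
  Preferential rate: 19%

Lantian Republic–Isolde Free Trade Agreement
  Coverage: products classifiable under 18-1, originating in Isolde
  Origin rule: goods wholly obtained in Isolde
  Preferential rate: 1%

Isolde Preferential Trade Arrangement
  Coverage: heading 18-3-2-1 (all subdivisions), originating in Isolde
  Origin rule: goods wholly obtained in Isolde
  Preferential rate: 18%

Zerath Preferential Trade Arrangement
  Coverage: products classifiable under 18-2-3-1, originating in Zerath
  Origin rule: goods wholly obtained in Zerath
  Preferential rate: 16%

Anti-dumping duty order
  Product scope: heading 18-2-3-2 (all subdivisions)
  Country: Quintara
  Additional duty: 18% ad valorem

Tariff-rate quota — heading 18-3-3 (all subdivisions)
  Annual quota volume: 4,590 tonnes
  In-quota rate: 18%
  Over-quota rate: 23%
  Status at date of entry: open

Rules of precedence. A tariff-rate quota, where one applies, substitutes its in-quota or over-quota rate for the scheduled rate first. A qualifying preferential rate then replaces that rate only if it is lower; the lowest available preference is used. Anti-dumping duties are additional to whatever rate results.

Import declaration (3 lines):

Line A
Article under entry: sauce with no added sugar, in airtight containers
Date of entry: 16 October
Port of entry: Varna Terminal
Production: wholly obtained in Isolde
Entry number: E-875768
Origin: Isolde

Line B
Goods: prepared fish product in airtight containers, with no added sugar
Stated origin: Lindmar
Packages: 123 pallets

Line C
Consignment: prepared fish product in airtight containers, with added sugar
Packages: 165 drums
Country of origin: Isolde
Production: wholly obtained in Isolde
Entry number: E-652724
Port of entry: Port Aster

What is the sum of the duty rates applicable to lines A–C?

Line A: sauce → 18-1; in airtight containers → 18-1-1; with no added sugar → 18-1-1-1. Scheduled 16%. Isolde agreement on 18-1: wholly obtained → 1% available; Isolde agreement on 18-3-2-1: 18-1-1-1 not covered; preferential 1%. → 1%.
Line B: prepared fish product → 18-2; in airtight containers → 18-2-1; with no added sugar → 18-2-1-2. Scheduled 11%. No special measure applies. → 11%.
Line C: prepared fish product → 18-2; in airtight containers → 18-2-1; with added sugar → 18-2-1-1. Scheduled 38%. Isolde agreement on 18-1: 18-2-1-1 not covered; Isolde agreement on 18-3-2-1: 18-2-1-1 not covered. → 38%.
Sum: 1% + 11% + 38% = 50%.

50%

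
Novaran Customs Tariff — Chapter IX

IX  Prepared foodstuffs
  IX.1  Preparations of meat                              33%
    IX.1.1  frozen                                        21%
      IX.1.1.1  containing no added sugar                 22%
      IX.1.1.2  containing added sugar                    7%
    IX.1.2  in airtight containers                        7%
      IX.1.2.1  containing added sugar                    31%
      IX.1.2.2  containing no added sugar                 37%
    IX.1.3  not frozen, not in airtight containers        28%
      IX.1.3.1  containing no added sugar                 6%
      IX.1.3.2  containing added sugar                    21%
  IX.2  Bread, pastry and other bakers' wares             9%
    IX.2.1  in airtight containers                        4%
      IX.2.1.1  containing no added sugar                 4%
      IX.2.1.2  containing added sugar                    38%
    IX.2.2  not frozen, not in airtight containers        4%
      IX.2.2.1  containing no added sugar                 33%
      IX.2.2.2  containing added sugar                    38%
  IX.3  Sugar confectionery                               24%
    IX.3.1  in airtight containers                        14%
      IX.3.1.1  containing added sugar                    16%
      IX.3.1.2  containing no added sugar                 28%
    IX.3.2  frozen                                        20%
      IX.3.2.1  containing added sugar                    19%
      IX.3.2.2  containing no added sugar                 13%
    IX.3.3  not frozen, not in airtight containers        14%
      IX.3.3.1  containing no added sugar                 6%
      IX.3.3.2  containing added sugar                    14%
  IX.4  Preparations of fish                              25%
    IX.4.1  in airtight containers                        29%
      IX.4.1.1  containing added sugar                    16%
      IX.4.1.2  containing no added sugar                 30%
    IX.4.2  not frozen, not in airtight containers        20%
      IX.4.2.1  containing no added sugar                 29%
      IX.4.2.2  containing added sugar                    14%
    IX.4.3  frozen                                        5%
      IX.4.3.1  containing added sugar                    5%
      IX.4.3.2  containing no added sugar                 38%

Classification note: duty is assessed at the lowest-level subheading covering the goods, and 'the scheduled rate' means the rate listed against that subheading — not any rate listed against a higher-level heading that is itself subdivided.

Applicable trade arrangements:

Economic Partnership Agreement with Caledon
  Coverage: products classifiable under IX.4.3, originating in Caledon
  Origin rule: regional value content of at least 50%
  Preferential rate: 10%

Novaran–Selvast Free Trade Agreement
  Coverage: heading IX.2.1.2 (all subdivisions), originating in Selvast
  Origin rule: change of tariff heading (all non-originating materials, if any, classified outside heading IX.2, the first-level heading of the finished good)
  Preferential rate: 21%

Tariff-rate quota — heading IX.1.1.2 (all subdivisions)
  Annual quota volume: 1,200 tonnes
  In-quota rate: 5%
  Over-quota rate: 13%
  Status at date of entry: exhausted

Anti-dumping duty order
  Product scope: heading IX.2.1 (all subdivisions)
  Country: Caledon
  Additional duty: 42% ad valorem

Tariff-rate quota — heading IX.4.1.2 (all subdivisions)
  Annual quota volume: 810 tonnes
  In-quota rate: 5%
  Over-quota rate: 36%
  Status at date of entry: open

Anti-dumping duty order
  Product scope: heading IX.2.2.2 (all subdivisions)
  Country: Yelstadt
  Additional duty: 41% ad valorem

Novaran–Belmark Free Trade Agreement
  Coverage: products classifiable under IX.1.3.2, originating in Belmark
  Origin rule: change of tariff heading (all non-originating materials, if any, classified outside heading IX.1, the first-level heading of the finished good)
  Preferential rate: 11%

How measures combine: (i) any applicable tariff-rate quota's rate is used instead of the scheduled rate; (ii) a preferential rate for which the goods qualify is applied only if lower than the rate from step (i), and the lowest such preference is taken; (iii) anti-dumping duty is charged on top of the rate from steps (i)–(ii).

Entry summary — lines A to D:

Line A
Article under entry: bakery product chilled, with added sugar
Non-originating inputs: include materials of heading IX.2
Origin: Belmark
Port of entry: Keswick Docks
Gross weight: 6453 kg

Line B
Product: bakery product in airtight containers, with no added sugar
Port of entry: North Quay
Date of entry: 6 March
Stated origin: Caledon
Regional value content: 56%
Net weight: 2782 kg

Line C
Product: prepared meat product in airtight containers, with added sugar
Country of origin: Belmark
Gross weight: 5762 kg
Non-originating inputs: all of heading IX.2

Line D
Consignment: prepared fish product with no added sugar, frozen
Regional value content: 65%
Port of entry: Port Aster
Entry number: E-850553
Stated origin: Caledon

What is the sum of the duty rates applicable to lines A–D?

125%

Line A: bakery product → IX.2; chilled → IX.2.2; with added sugar → IX.2.2.2. Scheduled 38%. Belmark agreement on IX.1.3.2: IX.2.2.2 not covered. → 38%.
Line B: bakery product → IX.2; in airtight containers → IX.2.1; with no added sugar → IX.2.1.1. Scheduled 4%. Caledon agreement on IX.4.3: IX.2.1.1 not covered; anti-dumping (Caledon, IX.2.1): +42%; total 4% + 42% = 46%. → 46%.
Line C: prepared meat product → IX.1; in airtight containers → IX.1.2; with added sugar → IX.1.2.1. Scheduled 31%. Belmark agreement on IX.1.3.2: IX.1.2.1 not covered. → 31%.
Line D: prepared fish product → IX.4; frozen → IX.4.3; with no added sugar → IX.4.3.2. Scheduled 38%. Caledon agreement on IX.4.3: RVC ≥ 50% → 10% available; preferential 10%. → 10%.
Sum: 38% + 46% + 31% + 10% = 125%.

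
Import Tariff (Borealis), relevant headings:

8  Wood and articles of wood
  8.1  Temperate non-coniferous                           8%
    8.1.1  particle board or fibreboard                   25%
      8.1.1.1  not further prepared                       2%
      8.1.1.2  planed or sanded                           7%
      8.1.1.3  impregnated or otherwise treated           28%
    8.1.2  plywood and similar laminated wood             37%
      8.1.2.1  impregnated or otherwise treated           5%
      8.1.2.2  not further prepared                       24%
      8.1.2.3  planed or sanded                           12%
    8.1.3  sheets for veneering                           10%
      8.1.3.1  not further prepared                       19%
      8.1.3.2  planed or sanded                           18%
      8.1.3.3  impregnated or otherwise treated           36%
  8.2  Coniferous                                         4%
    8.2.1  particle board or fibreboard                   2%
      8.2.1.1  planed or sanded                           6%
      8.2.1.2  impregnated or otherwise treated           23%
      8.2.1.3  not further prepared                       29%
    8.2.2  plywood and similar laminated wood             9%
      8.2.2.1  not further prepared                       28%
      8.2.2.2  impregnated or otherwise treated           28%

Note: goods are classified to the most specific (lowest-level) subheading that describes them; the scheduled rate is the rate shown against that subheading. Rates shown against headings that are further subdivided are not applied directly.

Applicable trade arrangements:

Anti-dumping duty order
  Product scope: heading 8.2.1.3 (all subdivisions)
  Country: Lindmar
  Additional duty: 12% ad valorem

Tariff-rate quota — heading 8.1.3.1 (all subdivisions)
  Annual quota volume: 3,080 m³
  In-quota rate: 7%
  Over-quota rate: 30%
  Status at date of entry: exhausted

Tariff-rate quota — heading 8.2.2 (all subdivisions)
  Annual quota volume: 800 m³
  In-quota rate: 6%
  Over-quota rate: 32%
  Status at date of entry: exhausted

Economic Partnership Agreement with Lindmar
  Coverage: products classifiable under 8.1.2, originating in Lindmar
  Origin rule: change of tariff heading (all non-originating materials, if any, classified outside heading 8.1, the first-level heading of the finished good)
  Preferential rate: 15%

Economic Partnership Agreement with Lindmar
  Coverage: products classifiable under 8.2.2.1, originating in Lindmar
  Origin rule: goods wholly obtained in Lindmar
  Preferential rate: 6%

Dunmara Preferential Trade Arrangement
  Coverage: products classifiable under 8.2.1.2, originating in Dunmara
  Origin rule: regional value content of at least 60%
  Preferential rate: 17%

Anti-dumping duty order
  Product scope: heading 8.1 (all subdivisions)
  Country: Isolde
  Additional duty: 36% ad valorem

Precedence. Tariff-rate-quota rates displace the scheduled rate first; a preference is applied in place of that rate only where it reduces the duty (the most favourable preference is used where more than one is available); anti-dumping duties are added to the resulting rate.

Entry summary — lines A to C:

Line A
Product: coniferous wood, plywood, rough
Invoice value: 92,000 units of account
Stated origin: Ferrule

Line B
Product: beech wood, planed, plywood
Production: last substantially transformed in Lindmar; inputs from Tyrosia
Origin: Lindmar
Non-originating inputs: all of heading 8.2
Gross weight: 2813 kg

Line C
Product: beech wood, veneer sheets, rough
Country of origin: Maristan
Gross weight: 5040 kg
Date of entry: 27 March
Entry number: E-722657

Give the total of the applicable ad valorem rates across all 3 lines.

74%

Line A: coniferous → 8.2; plywood → 8.2.2; rough → 8.2.2.1. Scheduled 28%. quota on 8.2.2 exhausted → over-quota 32%. → 32%.
Line B: beech → 8.1; plywood → 8.1.2; planed → 8.1.2.3. Scheduled 12%. Lindmar agreement on 8.1.2: CTH met → 15% available; Lindmar agreement on 8.2.2.1: 8.1.2.3 not covered; preference 15% not lower than 12% → no reduction. → 12%.
Line C: beech → 8.1; veneer sheets → 8.1.3; rough → 8.1.3.1. Scheduled 19%. quota on 8.1.3.1 exhausted → over-quota 30%. → 30%.
Sum: 32% + 12% + 30% = 74%.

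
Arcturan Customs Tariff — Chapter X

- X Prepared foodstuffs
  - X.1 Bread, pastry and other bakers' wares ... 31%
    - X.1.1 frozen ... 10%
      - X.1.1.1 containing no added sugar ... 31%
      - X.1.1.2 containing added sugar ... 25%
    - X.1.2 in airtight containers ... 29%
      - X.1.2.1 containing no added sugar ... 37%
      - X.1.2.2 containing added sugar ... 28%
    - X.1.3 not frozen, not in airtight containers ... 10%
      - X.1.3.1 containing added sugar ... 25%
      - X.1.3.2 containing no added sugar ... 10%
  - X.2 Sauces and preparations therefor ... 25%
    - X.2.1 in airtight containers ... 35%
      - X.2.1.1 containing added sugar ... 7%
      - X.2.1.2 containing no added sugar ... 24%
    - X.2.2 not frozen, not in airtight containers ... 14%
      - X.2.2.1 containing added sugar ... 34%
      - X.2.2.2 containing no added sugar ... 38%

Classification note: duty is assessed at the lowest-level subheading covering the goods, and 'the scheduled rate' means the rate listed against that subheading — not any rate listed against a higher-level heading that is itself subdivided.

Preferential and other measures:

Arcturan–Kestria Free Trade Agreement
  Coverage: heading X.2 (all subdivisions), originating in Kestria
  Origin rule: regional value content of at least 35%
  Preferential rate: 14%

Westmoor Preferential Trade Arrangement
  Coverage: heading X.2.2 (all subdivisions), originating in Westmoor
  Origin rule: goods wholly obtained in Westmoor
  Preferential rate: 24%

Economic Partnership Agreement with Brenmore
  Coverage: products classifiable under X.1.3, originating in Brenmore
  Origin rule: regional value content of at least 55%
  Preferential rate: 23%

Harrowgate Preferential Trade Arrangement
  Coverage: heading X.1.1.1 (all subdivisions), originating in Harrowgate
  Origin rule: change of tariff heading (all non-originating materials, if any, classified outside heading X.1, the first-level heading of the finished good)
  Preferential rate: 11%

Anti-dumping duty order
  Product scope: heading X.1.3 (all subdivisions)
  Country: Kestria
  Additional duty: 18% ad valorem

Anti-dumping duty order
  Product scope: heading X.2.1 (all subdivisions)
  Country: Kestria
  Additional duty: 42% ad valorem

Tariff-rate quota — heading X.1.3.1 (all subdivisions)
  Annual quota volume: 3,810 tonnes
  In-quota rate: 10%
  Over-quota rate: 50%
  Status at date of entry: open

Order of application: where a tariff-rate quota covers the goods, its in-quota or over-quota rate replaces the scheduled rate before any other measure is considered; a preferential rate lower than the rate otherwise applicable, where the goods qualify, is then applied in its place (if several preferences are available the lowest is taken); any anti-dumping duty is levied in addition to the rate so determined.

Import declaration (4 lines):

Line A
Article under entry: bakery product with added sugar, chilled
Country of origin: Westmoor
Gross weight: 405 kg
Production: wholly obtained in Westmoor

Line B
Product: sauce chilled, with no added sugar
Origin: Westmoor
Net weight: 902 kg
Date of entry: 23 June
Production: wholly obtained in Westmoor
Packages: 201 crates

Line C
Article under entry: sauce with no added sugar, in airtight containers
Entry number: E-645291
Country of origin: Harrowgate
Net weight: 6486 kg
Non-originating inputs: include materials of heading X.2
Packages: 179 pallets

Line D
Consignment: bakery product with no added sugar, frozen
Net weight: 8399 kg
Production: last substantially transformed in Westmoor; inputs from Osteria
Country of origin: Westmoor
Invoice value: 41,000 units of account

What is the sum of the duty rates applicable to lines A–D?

89%

Line A: bakery product → X.1; chilled → X.1.3; with added sugar → X.1.3.1. Scheduled 25%. quota on X.1.3.1 open → in-quota 10%; Westmoor agreement on X.2.2: X.1.3.1 not covered. → 10%.
Line B: sauce → X.2; chilled → X.2.2; with no added sugar → X.2.2.2. Scheduled 38%. Westmoor agreement on X.2.2: wholly obtained → 24% available; preferential 24%. → 24%.
Line C: sauce → X.2; in airtight containers → X.2.1; with no added sugar → X.2.1.2. Scheduled 24%. Harrowgate agreement on X.1.1.1: X.2.1.2 not covered. → 24%.
Line D: bakery product → X.1; frozen → X.1.1; with no added sugar → X.1.1.1. Scheduled 31%. Westmoor agreement on X.2.2: X.1.1.1 not covered. → 31%.
Sum: 10% + 24% + 24% + 31% = 89%.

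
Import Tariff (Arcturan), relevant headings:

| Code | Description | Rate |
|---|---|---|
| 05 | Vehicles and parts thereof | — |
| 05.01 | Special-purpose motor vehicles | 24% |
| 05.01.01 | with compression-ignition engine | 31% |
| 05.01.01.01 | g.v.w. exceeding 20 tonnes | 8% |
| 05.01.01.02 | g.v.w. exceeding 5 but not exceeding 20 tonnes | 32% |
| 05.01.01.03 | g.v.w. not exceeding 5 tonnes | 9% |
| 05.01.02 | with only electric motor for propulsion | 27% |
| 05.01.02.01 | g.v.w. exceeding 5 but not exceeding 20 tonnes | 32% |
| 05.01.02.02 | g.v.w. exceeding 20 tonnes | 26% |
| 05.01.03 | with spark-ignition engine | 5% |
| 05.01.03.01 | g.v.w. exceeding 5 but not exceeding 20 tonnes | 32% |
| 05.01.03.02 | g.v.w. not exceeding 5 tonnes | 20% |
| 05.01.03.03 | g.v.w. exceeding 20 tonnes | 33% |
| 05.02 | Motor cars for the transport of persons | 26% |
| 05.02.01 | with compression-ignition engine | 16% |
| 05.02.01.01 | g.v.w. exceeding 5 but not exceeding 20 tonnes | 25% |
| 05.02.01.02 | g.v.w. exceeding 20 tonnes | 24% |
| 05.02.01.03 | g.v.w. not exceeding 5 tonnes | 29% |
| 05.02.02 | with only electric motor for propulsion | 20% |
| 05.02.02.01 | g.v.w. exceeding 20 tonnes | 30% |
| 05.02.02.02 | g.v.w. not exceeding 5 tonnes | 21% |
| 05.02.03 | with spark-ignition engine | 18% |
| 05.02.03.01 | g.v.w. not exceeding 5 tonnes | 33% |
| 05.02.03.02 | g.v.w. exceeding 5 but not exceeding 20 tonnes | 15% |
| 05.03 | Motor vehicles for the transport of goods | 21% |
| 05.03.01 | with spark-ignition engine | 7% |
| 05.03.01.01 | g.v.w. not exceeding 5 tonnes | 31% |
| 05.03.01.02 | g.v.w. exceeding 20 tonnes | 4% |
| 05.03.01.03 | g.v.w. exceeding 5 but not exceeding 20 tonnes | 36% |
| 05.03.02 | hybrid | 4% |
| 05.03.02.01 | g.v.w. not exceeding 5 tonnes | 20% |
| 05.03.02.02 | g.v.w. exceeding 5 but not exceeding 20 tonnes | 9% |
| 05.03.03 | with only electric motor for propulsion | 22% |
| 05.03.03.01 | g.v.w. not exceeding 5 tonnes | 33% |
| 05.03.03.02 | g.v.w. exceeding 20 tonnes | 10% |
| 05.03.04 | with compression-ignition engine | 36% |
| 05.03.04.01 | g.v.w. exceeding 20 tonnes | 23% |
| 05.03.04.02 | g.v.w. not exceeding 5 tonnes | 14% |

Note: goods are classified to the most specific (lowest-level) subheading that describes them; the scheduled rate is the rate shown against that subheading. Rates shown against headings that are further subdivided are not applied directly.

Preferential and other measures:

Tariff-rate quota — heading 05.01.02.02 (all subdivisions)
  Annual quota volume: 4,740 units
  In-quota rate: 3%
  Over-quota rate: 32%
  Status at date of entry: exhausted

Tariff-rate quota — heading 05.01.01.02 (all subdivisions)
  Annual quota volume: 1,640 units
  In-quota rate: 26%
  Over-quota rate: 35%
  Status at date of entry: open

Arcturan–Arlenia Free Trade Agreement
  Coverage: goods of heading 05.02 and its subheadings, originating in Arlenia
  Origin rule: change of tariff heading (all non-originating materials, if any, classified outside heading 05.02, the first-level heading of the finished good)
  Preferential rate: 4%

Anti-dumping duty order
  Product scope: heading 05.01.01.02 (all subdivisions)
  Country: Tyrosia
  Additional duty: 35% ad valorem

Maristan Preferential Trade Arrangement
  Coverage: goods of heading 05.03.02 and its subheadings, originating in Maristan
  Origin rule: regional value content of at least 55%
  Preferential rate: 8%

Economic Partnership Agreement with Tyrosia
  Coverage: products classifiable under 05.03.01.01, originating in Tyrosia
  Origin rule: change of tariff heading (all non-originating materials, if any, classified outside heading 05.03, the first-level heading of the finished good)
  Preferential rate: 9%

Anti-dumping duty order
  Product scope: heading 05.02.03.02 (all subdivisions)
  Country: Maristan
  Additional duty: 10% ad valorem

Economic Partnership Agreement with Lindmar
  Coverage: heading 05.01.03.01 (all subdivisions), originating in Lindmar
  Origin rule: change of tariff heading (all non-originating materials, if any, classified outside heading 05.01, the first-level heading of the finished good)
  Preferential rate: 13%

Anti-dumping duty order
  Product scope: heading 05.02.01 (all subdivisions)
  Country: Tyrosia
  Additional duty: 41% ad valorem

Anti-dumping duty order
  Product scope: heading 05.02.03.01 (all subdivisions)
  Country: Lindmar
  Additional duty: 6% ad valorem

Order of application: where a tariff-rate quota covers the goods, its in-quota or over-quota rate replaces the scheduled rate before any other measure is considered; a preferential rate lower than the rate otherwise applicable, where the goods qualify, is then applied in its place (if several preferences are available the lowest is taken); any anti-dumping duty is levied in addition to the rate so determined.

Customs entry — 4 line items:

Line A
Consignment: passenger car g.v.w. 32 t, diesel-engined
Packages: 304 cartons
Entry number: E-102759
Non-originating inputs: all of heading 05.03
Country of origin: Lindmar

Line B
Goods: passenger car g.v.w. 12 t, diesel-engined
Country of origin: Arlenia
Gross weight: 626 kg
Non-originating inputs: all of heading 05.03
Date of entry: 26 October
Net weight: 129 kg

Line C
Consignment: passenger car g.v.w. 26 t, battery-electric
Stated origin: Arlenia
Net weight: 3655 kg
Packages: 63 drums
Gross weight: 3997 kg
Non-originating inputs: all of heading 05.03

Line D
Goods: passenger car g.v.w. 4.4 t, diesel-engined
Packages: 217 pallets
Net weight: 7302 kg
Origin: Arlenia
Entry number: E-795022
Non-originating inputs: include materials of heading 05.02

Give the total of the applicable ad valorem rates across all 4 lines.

Line A: passenger car → 05.02; diesel-engined → 05.02.01; g.v.w. 32 t → 05.02.01.02. Scheduled 24%. Lindmar agreement on 05.01.03.01: 05.02.01.02 not covered. → 24%.
Line B: passenger car → 05.02; diesel-engined → 05.02.01; g.v.w. 12 t → 05.02.01.01. Scheduled 25%. Arlenia agreement on 05.02: CTH met → 4% available; preferential 4%. → 4%.
Line C: passenger car → 05.02; battery-electric → 05.02.02; g.v.w. 26 t → 05.02.02.01. Scheduled 30%. Arlenia agreement on 05.02: CTH met → 4% available; preferential 4%. → 4%.
Line D: passenger car → 05.02; diesel-engined → 05.02.01; g.v.w. 4.4 t → 05.02.01.03. Scheduled 29%. Arlenia agreement on 05.02: CTH not met. → 29%.
Sum: 24% + 4% + 4% + 29% = 61%.

61%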